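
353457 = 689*513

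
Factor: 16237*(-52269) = -1*3^1*7^1*13^1*19^1*131^1*1249^1 = -848691753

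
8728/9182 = 4364/4591 ≈ 0.951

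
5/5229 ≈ 0.000956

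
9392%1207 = 943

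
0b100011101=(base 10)285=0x11d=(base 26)ap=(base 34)8d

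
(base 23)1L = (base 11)40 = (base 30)1E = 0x2C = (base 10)44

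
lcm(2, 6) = 6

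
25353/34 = 745+23/34 ≈ 745.68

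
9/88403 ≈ 0.000102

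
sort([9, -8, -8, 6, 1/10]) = [-8, -8, 1/10, 6, 9]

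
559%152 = 103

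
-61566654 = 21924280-83490934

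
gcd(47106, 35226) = 18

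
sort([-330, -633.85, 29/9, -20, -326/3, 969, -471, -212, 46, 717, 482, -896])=[-896, -633.85, -471, -330, -212, -326/3, -20, 29/9, 46, 482, 717, 969]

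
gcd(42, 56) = 14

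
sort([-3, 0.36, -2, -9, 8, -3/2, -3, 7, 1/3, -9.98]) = [-9.98, -9, -3, -3, -2, -3/2, 1/3, 0.36, 7, 8]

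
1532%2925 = 1532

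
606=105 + 501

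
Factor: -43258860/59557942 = -1 * 2^1 * 3^7 * 5^1 * 23^1 * 43^1 * 79^(-1) * 376949^(-1) = -21629430/29778971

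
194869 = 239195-44326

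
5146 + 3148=8294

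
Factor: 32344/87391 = 2^3 * 13^1 * 281^(-1) = 104/281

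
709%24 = 13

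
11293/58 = 194 + 41/58 ≈ 194.71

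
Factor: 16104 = 2^3*3^1*11^1*61^1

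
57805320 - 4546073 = 53259247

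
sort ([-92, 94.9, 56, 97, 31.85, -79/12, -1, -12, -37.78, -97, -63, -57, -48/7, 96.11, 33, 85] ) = [-97, -92, -63, -57, -37.78, -12, -48/7, -79/12, -1, 31.85, 33, 56, 85, 94.9, 96.11, 97] 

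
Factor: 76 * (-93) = -1 * 2^2 * 3^1 * 19^1 * 31^1 = -7068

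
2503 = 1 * 2503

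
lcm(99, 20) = 1980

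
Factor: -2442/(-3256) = 2^(-2) * 3^1 = 3/4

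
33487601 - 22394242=11093359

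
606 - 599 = 7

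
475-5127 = -4652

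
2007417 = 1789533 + 217884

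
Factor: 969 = 3^1*17^1*19^1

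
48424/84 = 12106/21 ≈ 576.48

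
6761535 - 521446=6240089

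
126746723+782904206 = 909650929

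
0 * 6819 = 0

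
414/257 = 1+157/257 ≈ 1.61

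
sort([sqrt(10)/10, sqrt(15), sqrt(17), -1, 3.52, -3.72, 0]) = [-3.72, -1, 0, sqrt(10)/10, 3.52, sqrt(15), sqrt(17)]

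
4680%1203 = 1071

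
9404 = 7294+2110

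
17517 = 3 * 5839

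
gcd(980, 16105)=5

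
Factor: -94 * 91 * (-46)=2^2 * 7^1 * 13^1 * 23^1 * 47^1=393484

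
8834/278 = 4417/139 ≈ 31.78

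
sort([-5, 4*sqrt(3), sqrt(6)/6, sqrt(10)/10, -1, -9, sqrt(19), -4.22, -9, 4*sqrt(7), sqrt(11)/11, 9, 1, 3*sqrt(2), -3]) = [-9, -9, -5, -4.22, -3, -1, sqrt(11)/11, sqrt(10)/10, sqrt(6)/6, 1, 3*sqrt(2), sqrt(19), 4*sqrt(3), 9, 4*sqrt(7)]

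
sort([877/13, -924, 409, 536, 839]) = [-924, 877/13, 409, 536, 839]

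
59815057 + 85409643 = 145224700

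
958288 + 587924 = 1546212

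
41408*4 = 165632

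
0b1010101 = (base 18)4d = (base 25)3a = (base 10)85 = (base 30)2p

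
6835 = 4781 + 2054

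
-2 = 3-5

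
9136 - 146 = 8990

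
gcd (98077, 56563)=1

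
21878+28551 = 50429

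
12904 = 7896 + 5008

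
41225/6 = 6870 + 5/6 ≈ 6870.83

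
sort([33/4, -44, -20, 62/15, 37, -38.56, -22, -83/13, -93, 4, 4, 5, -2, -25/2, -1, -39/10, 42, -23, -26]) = [-93, -44, -38.56, -26, -23, -22, -20, -25/2, -83/13, -39/10, -2, -1, 4, 4, 62/15, 5, 33/4, 37, 42]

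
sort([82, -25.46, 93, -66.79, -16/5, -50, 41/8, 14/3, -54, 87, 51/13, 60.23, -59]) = [-66.79, -59, -54, -50, -25.46, -16/5, 51/13, 14/3, 41/8, 60.23, 82, 87, 93]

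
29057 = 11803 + 17254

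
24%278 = 24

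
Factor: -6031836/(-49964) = 3^2*137^1*1223^1*12491^(-1) = 1507959/12491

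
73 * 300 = 21900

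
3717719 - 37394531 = -33676812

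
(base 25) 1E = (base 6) 103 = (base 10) 39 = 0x27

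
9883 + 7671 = 17554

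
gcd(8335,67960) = 5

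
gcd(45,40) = 5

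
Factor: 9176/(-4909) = -1 * 2^3 * 31^1 * 37^1 * 4909^(-1)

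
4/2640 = 1/660 ≈ 0.00152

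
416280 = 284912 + 131368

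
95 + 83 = 178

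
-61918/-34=30959/17 ≈ 1821.12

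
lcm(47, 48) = 2256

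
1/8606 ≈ 0.000116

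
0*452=0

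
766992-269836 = 497156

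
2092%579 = 355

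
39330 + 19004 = 58334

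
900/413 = 2 + 74/413 ≈ 2.18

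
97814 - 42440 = 55374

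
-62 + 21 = -41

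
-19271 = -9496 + -9775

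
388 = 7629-7241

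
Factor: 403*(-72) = -1*2^3*3^2*13^1*31^1 = -29016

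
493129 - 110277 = 382852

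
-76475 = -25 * 3059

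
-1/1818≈-0.000550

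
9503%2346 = 119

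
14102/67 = 210 + 32/67 ≈ 210.48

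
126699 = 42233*3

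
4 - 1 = 3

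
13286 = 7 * 1898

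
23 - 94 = -71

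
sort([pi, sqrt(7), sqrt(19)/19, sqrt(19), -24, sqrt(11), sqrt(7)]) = [-24, sqrt(19)/19, sqrt(7), sqrt(7), pi, sqrt(11), sqrt(19)]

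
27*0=0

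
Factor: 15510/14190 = 43^(-1)*47^1 = 47/43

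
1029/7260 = 343/2420 ≈ 0.142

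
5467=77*71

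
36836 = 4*9209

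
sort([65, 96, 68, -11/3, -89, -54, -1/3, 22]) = [-89, -54, -11/3, -1/3, 22, 65, 68, 96]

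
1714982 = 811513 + 903469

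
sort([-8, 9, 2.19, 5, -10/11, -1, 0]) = [-8, -1, -10/11, 0, 2.19, 5, 9]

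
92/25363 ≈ 0.00363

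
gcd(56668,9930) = 2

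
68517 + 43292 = 111809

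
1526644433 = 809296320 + 717348113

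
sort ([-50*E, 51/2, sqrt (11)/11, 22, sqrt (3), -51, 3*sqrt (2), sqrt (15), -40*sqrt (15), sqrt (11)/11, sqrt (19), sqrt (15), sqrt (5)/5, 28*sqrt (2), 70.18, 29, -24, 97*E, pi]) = [-40*sqrt (15), -50*E, -51, -24, sqrt (11)/11, sqrt (11)/11, sqrt (5)/5, sqrt (3), pi, sqrt (15), sqrt (15), 3*sqrt (2), sqrt (19), 22, 51/2, 29, 28*sqrt (2), 70.18, 97*E]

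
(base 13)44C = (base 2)1011100100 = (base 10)740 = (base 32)N4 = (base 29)PF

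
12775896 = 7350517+5425379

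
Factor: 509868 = 2^2*3^3*4721^1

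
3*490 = 1470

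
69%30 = 9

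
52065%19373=13319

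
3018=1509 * 2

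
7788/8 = 973+1/2 = 973.50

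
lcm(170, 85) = 170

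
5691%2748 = 195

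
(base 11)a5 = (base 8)163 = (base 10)115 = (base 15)7a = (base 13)8b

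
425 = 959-534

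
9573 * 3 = 28719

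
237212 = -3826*(-62)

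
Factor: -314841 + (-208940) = -1 * 359^1 * 1459^1 = -523781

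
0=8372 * 0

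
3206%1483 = 240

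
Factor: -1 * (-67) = 67^1 = 67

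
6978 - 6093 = 885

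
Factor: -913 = -1*11^1*83^1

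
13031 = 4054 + 8977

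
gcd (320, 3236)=4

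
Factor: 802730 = 2^1*5^1*80273^1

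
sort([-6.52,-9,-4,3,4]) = [-9,-6.52,-4,3,4]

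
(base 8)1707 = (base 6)4251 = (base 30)127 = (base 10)967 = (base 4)33013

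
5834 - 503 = 5331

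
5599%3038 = 2561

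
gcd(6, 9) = 3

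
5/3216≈0.00155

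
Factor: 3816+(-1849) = 7^1*281^1 = 1967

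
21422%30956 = 21422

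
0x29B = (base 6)3031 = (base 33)K7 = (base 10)667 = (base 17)254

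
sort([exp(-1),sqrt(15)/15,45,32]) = [sqrt(15)/15,exp(-1),32,45]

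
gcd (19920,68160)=240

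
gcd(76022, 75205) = 1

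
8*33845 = 270760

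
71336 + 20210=91546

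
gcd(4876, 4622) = 2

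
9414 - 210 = 9204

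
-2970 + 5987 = 3017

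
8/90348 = 2/22587 ≈ 0.0000885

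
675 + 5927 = 6602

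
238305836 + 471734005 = 710039841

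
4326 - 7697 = -3371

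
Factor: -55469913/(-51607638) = 2^(-1) * 3^(-2) * 955697^(-1) * 18489971^1 = 18489971/17202546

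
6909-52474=-45565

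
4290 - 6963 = -2673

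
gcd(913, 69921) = 1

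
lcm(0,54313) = 0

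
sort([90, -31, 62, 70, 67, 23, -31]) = [-31, -31, 23, 62, 67, 70, 90]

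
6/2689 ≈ 0.00223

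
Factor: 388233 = 3^4*4793^1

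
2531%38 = 23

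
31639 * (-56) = -1771784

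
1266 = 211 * 6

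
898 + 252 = 1150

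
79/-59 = -1 - 20/59 ≈ -1.34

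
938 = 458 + 480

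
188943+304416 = 493359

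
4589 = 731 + 3858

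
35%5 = 0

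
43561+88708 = 132269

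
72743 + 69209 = 141952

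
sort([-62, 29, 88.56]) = [-62, 29, 88.56]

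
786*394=309684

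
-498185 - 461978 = -960163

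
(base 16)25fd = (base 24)gl5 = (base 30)ao5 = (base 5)302400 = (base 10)9725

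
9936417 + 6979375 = 16915792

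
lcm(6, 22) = 66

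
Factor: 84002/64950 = 3^ (-1) * 5^ (-2) * 97^1 = 97/75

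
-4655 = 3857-8512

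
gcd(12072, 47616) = 24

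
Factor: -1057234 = -1 * 2^1 * 139^1 * 3803^1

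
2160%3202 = 2160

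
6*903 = 5418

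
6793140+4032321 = 10825461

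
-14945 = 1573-16518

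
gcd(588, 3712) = 4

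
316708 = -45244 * (-7) 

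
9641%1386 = 1325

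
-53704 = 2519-56223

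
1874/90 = 937/45 ≈ 20.82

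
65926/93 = 708+82/93 ≈ 708.88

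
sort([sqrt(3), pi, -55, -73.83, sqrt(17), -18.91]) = [-73.83, -55, -18.91, sqrt(3), pi, sqrt(17)]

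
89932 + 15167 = 105099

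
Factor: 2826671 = 2826671^1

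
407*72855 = 29651985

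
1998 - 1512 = 486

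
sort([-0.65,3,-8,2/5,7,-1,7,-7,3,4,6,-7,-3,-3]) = [-8,-7,-7,-3,-3,-1,-0.65,2/5,3,3,4,6,7,7]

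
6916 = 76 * 91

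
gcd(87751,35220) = 1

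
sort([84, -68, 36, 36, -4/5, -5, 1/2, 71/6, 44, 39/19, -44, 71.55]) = [-68, -44, -5, -4/5, 1/2, 39/19, 71/6, 36, 36, 44, 71.55, 84]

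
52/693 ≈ 0.0750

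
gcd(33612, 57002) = 2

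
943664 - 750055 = 193609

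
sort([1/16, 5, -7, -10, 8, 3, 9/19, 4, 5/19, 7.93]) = [-10, -7, 1/16, 5/19, 9/19, 3, 4, 5, 7.93, 8]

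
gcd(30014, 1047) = 349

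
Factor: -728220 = -1 * 2^2 * 3^1 * 5^1 * 53^1 * 229^1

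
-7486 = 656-8142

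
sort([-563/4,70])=[-563/4,70]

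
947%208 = 115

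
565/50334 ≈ 0.0112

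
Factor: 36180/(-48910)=-1*2^1*3^3*73^(-1)=-54/73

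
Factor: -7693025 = -1 * 5^2 * 127^1 * 2423^1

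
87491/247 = 354+53/247 ≈ 354.21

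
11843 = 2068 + 9775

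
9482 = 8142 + 1340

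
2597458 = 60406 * 43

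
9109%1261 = 282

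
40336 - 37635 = 2701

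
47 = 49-2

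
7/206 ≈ 0.0340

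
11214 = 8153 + 3061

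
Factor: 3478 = 2^1 * 37^1 * 47^1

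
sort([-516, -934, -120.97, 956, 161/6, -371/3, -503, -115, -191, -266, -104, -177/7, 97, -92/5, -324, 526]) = [-934, -516, -503, -324, -266, -191, -371/3, -120.97, -115, -104, -177/7, -92/5, 161/6, 97, 526, 956]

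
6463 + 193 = 6656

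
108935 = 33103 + 75832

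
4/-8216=-1/2054 ≈ -0.000487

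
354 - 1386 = -1032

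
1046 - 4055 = -3009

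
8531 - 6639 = 1892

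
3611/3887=157/169 ≈ 0.929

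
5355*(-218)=-1167390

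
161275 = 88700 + 72575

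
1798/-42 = -899/21 ≈ -42.81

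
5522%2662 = 198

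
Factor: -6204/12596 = -1*3^1*11^1*67^(-1) = -33/67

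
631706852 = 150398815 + 481308037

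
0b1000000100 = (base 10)516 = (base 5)4031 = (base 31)gk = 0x204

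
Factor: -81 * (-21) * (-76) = -1 * 2^2 * 3^5 * 7^1 * 19^1 = -129276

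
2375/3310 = 475/662 ≈ 0.718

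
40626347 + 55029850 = 95656197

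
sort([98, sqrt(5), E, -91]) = [-91, sqrt(5), E, 98]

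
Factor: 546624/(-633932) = -1*2^4*3^2*167^(-1) = -144/167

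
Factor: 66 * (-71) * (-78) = 2^2 * 3^2 * 11^1 * 13^1 * 71^1 = 365508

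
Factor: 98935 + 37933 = 2^2 * 34217^1 = 136868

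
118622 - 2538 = 116084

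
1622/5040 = 811/2520 ≈ 0.322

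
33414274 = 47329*706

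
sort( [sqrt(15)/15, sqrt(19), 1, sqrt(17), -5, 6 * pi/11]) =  [-5, sqrt(15)/15, 1, 6 * pi/11, sqrt(17), sqrt(19)]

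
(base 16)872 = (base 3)2222002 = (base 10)2162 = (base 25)3bc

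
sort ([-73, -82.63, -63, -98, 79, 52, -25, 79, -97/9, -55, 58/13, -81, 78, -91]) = [-98, -91, -82.63, -81, -73, -63, -55, -25, -97/9, 58/13, 52, 78, 79, 79]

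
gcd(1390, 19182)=278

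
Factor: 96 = 2^5*3^1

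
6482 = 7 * 926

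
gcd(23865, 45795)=645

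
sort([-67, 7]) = [-67, 7]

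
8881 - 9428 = -547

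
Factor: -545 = -1 * 5^1 * 109^1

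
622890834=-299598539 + 922489373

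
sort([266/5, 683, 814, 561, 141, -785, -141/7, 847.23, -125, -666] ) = [-785, -666, -125, -141/7, 266/5, 141, 561, 683, 814, 847.23] 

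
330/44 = 15/2 = 7.50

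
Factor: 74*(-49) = -1*2^1*7^2*37^1 = -3626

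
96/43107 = 32/14369≈0.00223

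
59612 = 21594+38018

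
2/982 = 1/491 ≈ 0.00204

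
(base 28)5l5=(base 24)7k1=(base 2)1000110100001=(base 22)973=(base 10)4513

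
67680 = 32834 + 34846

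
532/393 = 1+139/393 ≈ 1.35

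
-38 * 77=-2926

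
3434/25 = 137 + 9/25 = 137.36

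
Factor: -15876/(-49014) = 2^1*3^2*7^1*389^(-1) = 126/389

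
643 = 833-190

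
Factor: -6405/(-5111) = 3^1*5^1*7^1*19^(-1)*61^1*269^(-1)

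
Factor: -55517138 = -1 * 2^1 * 17^1 * 67^1 * 24371^1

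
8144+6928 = 15072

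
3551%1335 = 881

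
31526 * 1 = 31526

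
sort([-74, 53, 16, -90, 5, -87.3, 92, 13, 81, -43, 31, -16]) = [-90, -87.3, -74, -43, -16, 5, 13, 16, 31, 53, 81, 92]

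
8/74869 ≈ 0.000107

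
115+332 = 447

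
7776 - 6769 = 1007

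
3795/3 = 1265 = 1265.00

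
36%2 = 0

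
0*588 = 0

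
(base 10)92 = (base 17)57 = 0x5c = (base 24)3k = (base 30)32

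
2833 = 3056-223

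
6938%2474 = 1990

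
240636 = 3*80212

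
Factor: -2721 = -1*3^1*907^1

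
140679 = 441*319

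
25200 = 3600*7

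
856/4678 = 428/2339 ≈ 0.183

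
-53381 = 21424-74805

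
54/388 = 27/194 ≈ 0.139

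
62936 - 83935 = -20999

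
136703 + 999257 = 1135960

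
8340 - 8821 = -481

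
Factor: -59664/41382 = -1*2^3*3^(-1)*11^(-1)*19^(-1)*113^1 = -904/627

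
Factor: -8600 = -1*2^3*5^2*43^1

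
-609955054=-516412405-93542649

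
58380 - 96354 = -37974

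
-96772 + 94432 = -2340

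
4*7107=28428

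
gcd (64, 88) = 8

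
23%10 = 3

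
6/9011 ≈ 0.000666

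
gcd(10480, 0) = 10480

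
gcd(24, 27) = 3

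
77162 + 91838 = 169000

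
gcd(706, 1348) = 2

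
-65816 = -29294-36522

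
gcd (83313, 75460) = 1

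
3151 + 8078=11229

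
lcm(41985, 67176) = 335880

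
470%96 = 86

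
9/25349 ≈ 0.000355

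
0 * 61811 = 0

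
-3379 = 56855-60234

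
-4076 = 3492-7568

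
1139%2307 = 1139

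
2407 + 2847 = 5254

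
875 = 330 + 545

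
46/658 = 23/329 ≈ 0.0699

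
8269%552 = 541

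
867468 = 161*5388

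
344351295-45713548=298637747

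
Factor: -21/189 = -1 * 3^(-2) = -1/9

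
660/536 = 1+31/134 ≈ 1.23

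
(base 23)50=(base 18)67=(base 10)115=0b1110011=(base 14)83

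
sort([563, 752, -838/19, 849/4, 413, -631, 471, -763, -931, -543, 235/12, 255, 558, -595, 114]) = [-931, -763, -631, -595, -543, -838/19, 235/12, 114, 849/4, 255, 413, 471, 558, 563, 752]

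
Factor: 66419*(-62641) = -1*17^1*37^1*1693^1*3907^1 = -4160552579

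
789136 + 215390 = 1004526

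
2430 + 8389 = 10819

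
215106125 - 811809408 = -596703283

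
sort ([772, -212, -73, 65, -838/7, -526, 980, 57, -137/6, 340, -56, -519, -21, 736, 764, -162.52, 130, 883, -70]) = [-526, -519, -212, -162.52, -838/7, -73, -70, -56, -137/6, -21, 57, 65, 130, 340, 736, 764, 772, 883, 980]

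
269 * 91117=24510473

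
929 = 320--609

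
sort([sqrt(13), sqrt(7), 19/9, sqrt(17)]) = [19/9, sqrt(7), sqrt(13), sqrt(17)]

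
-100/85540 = -5/4277 ≈ -0.00117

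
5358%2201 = 956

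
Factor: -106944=-1*2^6*3^1*557^1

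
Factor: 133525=5^2 * 7^2 * 109^1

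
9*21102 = 189918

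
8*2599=20792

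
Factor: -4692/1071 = -1*2^2*3^(-1)*7^(-1)*23^1 = -92/21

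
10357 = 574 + 9783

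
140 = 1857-1717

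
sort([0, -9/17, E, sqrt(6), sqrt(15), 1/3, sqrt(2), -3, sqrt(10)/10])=[-3, -9/17, 0, sqrt(10)/10, 1/3, sqrt(2), sqrt(6), E, sqrt(15)]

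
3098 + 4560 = 7658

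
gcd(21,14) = 7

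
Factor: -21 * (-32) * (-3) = -1 * 2^5 * 3^2 * 7^1 = -2016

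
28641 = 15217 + 13424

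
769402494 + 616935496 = 1386337990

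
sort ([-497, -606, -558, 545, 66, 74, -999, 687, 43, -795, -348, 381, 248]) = [-999, -795, -606, -558, -497, -348, 43, 66, 74, 248, 381, 545, 687]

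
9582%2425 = 2307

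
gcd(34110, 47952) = 18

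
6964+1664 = 8628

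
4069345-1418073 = 2651272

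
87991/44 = 1999+35/44 ≈ 1999.80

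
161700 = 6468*25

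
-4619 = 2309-6928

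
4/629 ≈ 0.00636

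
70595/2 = 35297 + 1/2 = 35297.50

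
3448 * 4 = 13792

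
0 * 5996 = 0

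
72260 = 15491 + 56769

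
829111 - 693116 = 135995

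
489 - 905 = -416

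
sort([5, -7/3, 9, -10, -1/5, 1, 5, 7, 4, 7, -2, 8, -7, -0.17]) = [-10, -7, -7/3, -2, -1/5, -0.17, 1, 4, 5, 5, 7, 7, 8, 9]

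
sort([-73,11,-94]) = [-94,-73,11]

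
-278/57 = -4-50/57 ≈ -4.88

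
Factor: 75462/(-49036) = -1 * 2^(-1) * 3^1 * 13^(-1) * 23^(-1) * 41^(-1) * 12577^1 = -37731/24518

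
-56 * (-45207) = 2531592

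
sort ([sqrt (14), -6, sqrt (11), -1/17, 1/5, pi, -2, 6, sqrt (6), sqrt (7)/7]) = [-6, -2, -1/17, 1/5, sqrt (7)/7, sqrt (6), pi, sqrt (11), sqrt (14), 6]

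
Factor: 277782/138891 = 2^1 = 2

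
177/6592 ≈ 0.0269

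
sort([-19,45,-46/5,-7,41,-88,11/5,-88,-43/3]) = [-88,-88,-19,-43/3,-46/5,-7,11/5,41,45]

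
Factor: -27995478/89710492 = -1*2^(-1)*3^1*7^1*3331^(-1)*6733^(-1)*666559^1 = -13997739/44855246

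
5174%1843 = 1488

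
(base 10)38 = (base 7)53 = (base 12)32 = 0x26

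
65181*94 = 6127014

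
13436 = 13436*1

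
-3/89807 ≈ -0.0000334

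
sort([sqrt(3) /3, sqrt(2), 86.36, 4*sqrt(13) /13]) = [sqrt(3) /3, 4*sqrt(13) /13, sqrt(2), 86.36]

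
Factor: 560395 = 5^1 * 11^1 * 23^1 * 443^1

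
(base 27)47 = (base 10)115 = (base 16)73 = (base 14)83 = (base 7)223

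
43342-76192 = -32850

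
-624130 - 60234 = -684364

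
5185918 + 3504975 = 8690893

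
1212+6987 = 8199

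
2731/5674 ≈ 0.481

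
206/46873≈0.00439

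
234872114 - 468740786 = -233868672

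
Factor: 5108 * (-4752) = -1 * 2^6 * 3^3 * 11^1 * 1277^1 = -24273216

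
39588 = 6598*6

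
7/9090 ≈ 0.000770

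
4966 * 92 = 456872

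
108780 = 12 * 9065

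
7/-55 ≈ -0.127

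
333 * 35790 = 11918070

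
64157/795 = 80 + 557/795 ≈ 80.70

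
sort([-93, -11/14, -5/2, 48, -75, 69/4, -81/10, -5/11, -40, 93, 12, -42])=[-93, -75, -42, -40, -81/10, -5/2, -11/14, -5/11, 12, 69/4, 48, 93]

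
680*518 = 352240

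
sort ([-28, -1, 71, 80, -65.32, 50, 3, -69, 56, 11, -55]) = [-69, -65.32, -55, -28, -1, 3, 11, 50, 56, 71, 80]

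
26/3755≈0.00692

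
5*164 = 820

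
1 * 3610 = 3610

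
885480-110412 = 775068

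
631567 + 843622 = 1475189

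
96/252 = 8/21 ≈ 0.381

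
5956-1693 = 4263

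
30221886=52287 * 578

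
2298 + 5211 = 7509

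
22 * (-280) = -6160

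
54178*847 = 45888766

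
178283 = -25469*(-7)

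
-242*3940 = -953480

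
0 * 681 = 0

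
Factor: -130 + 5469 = 19^1*281^1 = 5339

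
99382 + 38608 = 137990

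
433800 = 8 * 54225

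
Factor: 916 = 2^2 * 229^1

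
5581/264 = 21 + 37/264 ≈ 21.14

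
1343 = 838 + 505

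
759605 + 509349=1268954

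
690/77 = 8 + 74/77 ≈ 8.96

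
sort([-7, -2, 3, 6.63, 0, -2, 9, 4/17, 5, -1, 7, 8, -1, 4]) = [-7, -2, -2, -1, -1, 0, 4/17, 3, 4, 5, 6.63, 7, 8, 9]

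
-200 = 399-599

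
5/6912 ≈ 0.000723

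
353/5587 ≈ 0.0632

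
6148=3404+2744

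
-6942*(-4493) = 31190406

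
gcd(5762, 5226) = 134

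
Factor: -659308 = -1 * 2^2 * 13^1 * 31^1 * 409^1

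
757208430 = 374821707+382386723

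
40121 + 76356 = 116477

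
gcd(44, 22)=22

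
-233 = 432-665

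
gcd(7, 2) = 1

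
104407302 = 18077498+86329804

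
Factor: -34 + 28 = -1 * 2^1 * 3^1 = -6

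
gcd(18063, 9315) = 81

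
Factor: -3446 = -1 * 2^1 * 1723^1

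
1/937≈0.00107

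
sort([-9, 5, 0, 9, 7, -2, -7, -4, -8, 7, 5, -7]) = [-9, -8, -7, -7, -4, -2, 0, 5, 5, 7, 7, 9]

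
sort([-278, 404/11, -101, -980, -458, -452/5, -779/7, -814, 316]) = [-980, -814, -458, -278, -779/7, -101, -452/5, 404/11, 316]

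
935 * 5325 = 4978875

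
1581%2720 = 1581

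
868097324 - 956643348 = -88546024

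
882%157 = 97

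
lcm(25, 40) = 200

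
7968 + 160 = 8128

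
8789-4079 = 4710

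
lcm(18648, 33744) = 708624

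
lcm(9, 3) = 9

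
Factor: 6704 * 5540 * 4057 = 2^6 * 5^1 * 277^1 * 419^1 * 4057^1 = 150677629120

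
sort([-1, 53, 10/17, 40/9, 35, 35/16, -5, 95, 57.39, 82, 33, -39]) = [-39, -5, -1, 10/17, 35/16, 40/9, 33, 35, 53, 57.39, 82, 95]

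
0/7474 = 0 = 0.00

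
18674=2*9337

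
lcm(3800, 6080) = 30400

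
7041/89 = 79 + 10/89 ≈ 79.11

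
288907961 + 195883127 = 484791088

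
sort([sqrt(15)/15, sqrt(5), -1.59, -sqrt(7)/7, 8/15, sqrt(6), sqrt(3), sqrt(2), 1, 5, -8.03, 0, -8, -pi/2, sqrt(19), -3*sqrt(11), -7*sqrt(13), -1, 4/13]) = [-7*sqrt(13), -3*sqrt(11), -8.03, -8, -1.59, -pi/2, -1, -sqrt(7)/7, 0, sqrt(15)/15, 4/13, 8/15, 1, sqrt(2), sqrt(3), sqrt(5), sqrt(6), sqrt(19), 5]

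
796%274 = 248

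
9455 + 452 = 9907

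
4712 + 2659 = 7371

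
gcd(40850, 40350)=50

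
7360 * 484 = 3562240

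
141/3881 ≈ 0.0363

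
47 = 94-47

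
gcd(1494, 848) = 2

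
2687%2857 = 2687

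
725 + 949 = 1674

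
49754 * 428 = 21294712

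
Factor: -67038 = -1 * 2^1 * 3^1 * 11173^1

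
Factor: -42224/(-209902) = 2^3 * 11^(-1) * 13^1 * 47^(-1) = 104/517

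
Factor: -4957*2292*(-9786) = 2^3*3^2*7^1*191^1*233^1*4957^1 = 111183090984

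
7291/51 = 142 + 49/51 ≈ 142.96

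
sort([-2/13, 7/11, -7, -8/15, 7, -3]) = [-7, -3, -8/15, -2/13, 7/11, 7]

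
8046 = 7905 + 141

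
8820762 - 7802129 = 1018633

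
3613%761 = 569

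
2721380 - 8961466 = -6240086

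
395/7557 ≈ 0.0523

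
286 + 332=618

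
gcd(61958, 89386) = 2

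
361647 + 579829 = 941476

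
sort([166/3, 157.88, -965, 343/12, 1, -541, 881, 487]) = [-965, -541, 1, 343/12, 166/3, 157.88, 487, 881]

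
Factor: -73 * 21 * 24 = -1 * 2^3 * 3^2 * 7^1 * 73^1 = -36792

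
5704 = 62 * 92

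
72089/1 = 72089 = 72089.00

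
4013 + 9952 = 13965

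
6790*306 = 2077740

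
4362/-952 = -2181/476 ≈ -4.58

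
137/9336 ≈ 0.0147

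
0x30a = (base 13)47b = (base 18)274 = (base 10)778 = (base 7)2161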